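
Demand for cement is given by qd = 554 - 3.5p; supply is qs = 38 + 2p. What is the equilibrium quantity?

Set qd = qs: 554 - 3.5p = 38 + 2p.
516 = 5.5p, so p* = 1032/11.
q* = 554 − 3.5(1032/11) = 2482/11.

q* = 2482/11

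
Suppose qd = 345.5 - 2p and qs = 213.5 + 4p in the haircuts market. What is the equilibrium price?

Set qd = qs: 345.5 - 2p = 213.5 + 4p.
132 = 6p, so p* = 22.
q* = 345.5 − 2(22) = 301.5.

p* = 22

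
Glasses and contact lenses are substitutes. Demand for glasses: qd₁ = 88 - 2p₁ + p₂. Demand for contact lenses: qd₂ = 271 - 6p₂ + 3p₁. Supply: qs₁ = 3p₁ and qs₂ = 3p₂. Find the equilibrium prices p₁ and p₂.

Market 1: 88 - 2p₁ + p₂ = 3p₁ → 5p₁ - p₂ = 88.
Market 2: 9p₂ - 3p₁ = 271.
Eliminating p₂: 9×(1) + 1×(2) gives 42p₁ = 1063, so p₁ = 1063/42.
Back-substitute into (2): p₂ = (271 + 3×1063/42) / 9 = 1619/42.

p₁ = 1063/42, p₂ = 1619/42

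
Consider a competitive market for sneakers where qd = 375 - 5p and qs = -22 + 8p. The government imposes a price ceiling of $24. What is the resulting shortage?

Equilibrium price would be p* = 397/13, so the ceiling at 24 binds.
At p = 24: qd = 375 − 5(24) = 255, qs = -22 + 8(24) = 170.
Shortage = 255 − 170 = 85.

Shortage = 85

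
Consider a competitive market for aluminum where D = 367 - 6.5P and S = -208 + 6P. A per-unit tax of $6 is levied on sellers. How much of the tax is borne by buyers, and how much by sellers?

Buyers bear $2.88, sellers bear $3.12

Pre-tax equilibrium: P* = 46, Q* = 68.
Tax on sellers shifts supply to S = -208 + 6(P − 6) = -244 + 6P.
367 - 6.5P = -244 + 6P gives buyer price Pb = 48.88; sellers receive Ps = 48.88 − 6 = 42.88.
New quantity: Q = 367 − 6.5(48.88) = 49.28.
Buyer burden = 48.88 − 46 = 2.88; seller burden = 46 − 42.88 = 3.12.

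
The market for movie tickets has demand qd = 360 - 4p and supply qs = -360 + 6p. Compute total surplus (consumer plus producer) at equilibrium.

Equilibrium: 360 - 4p = -360 + 6p gives p* = 72, q* = 72.
Demand choke price: p = 90; supply starts at p = 60.
CS = ½(90 − 72)(72) = 648; PS = ½(72 − 60)(72) = 432.

Total surplus = 1080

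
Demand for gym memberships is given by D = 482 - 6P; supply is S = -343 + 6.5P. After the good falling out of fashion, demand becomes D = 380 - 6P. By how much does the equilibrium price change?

Original equilibrium: P* = 66, Q* = 86.
New equilibrium: 380 - 6P = -343 + 6.5P, so 723 = 12.5P and P' = 57.84; Q' = 380 − 6(57.84) = 32.96.
Change in price: 57.84 − 66 = -8.16.

ΔP = -8.16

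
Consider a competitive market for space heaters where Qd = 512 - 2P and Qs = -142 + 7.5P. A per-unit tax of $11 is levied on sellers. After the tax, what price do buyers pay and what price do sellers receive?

Buyers pay 1473/19, sellers receive 1264/19

Pre-tax equilibrium: P* = 1308/19, Q* = 7112/19.
Tax on sellers shifts supply to Qs = -142 + 7.5(P − 11) = -224.5 + 7.5P.
512 - 2P = -224.5 + 7.5P gives buyer price Pb = 1473/19; sellers receive Ps = 1473/19 − 11 = 1264/19.
New quantity: Q = 512 − 2(1473/19) = 6782/19.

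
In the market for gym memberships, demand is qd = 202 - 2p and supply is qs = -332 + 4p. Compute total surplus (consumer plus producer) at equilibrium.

Equilibrium: 202 - 2p = -332 + 4p gives p* = 89, q* = 24.
Demand choke price: p = 101; supply starts at p = 83.
CS = ½(101 − 89)(24) = 144; PS = ½(89 − 83)(24) = 72.

Total surplus = 216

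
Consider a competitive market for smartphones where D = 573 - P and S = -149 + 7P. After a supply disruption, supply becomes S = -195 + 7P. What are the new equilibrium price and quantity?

P' = 96, Q' = 477

Original equilibrium: P* = 90.25, Q* = 482.75.
New equilibrium: 573 - P = -195 + 7P, so 768 = 8P and P' = 96; Q' = 573 − 1(96) = 477.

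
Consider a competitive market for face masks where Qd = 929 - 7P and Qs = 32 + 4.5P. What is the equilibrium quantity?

Q* = 383

Set Qd = Qs: 929 - 7P = 32 + 4.5P.
897 = 11.5P, so P* = 78.
Q* = 929 − 7(78) = 383.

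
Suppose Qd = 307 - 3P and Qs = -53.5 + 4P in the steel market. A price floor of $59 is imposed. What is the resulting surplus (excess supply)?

Equilibrium price would be P* = 51.5, so the floor at 59 binds.
At P = 59: Qd = 130, Qs = 182.5.
Surplus = 182.5 − 130 = 52.5.

Surplus = 52.5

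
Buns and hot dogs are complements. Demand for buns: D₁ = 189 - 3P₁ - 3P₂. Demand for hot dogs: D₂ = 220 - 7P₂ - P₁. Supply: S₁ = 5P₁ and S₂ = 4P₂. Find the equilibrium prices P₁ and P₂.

P₁ = 1419/85, P₂ = 1571/85

Market 1: 189 - 3P₁ - 3P₂ = 5P₁ → 8P₁ + 3P₂ = 189.
Market 2: 11P₂ + P₁ = 220.
Eliminating P₂: 11×(1) − 3×(2) gives 85P₁ = 1419, so P₁ = 1419/85.
Back-substitute into (2): P₂ = (220 − 1×1419/85) / 11 = 1571/85.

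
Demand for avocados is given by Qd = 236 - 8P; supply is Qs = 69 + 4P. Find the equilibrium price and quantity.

P* = 167/12, Q* = 374/3

Set Qd = Qs: 236 - 8P = 69 + 4P.
167 = 12P, so P* = 167/12.
Q* = 236 − 8(167/12) = 374/3.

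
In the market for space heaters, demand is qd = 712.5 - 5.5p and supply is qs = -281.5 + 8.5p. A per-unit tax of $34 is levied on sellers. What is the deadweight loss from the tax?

Pre-tax equilibrium: p* = 71, q* = 322.
Tax on sellers shifts supply to qs = -281.5 + 8.5(p − 34) = -570.5 + 8.5p.
712.5 - 5.5p = -570.5 + 8.5p gives buyer price pb = 1283/14; sellers receive ps = 1283/14 − 34 = 807/14.
New quantity: q = 712.5 − 5.5(1283/14) = 5837/28.
DWL = ½ × 34 × (322 − 5837/28) = 54043/28.

Deadweight loss = 54043/28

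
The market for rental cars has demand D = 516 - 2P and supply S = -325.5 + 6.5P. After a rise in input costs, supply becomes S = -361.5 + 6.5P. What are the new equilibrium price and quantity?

Original equilibrium: P* = 99, Q* = 318.
New equilibrium: 516 - 2P = -361.5 + 6.5P, so 877.5 = 8.5P and P' = 1755/17; Q' = 516 − 2(1755/17) = 5262/17.

P' = 1755/17, Q' = 5262/17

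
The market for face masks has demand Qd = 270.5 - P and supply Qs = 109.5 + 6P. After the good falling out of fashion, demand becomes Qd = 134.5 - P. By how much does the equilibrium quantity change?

Original equilibrium: P* = 23, Q* = 247.5.
New equilibrium: 134.5 - P = 109.5 + 6P, so 25 = 7P and P' = 25/7; Q' = 134.5 − 1(25/7) = 1833/14.
Change in quantity: 1833/14 − 247.5 = -816/7.

ΔQ = -816/7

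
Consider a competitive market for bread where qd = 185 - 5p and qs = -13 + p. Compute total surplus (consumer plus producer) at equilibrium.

Total surplus = 240

Equilibrium: 185 - 5p = -13 + p gives p* = 33, q* = 20.
Demand choke price: p = 37; supply starts at p = 13.
CS = ½(37 − 33)(20) = 40; PS = ½(33 − 13)(20) = 200.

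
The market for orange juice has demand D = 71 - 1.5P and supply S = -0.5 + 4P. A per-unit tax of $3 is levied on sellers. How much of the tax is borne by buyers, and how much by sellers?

Buyers bear 24/11, sellers bear 9/11

Pre-tax equilibrium: P* = 13, Q* = 51.5.
Tax on sellers shifts supply to S = -0.5 + 4(P − 3) = -12.5 + 4P.
71 - 1.5P = -12.5 + 4P gives buyer price Pb = 167/11; sellers receive Ps = 167/11 − 3 = 134/11.
New quantity: Q = 71 − 1.5(167/11) = 1061/22.
Buyer burden = 167/11 − 13 = 24/11; seller burden = 13 − 134/11 = 9/11.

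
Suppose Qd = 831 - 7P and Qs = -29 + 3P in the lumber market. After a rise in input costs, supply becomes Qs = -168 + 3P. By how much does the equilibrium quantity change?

Original equilibrium: P* = 86, Q* = 229.
New equilibrium: 831 - 7P = -168 + 3P, so 999 = 10P and P' = 99.9; Q' = 831 − 7(99.9) = 131.7.
Change in quantity: 131.7 − 229 = -97.3.

ΔQ = -97.3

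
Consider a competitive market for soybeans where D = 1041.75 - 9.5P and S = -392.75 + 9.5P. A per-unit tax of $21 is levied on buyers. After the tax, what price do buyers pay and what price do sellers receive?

Pre-tax equilibrium: P* = 75.5, Q* = 324.5.
Tax on buyers shifts demand to D = 1041.75 − 9.5(P + 21) = 842.25 - 9.5P.
842.25 - 9.5P = -392.75 + 9.5P gives seller price Ps = 65; buyers pay Pb = 65 + 21 = 86.
New quantity: Q = 1041.75 − 9.5(86) = 224.75.

Buyers pay $86, sellers receive $65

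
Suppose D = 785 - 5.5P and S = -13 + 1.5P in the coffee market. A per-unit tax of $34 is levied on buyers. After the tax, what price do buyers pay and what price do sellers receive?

Buyers pay 849/7, sellers receive 611/7

Pre-tax equilibrium: P* = 114, Q* = 158.
Tax on buyers shifts demand to D = 785 − 5.5(P + 34) = 598 - 5.5P.
598 - 5.5P = -13 + 1.5P gives seller price Ps = 611/7; buyers pay Pb = 611/7 + 34 = 849/7.
New quantity: Q = 785 − 5.5(849/7) = 1651/14.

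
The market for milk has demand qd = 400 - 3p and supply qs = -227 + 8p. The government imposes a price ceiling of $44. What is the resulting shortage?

Equilibrium price would be p* = 57, so the ceiling at 44 binds.
At p = 44: qd = 400 − 3(44) = 268, qs = -227 + 8(44) = 125.
Shortage = 268 − 125 = 143.

Shortage = 143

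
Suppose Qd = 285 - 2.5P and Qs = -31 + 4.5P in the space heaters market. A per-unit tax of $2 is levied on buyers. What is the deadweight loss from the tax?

Deadweight loss = 45/14

Pre-tax equilibrium: P* = 316/7, Q* = 1205/7.
Tax on buyers shifts demand to Qd = 285 − 2.5(P + 2) = 280 - 2.5P.
280 - 2.5P = -31 + 4.5P gives seller price Ps = 311/7; buyers pay Pb = 311/7 + 2 = 325/7.
New quantity: Q = 285 − 2.5(325/7) = 2365/14.
DWL = ½ × 2 × (1205/7 − 2365/14) = 45/14.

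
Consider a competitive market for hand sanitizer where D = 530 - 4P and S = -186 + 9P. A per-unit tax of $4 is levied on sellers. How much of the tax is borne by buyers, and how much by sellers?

Pre-tax equilibrium: P* = 716/13, Q* = 4026/13.
Tax on sellers shifts supply to S = -186 + 9(P − 4) = -222 + 9P.
530 - 4P = -222 + 9P gives buyer price Pb = 752/13; sellers receive Ps = 752/13 − 4 = 700/13.
New quantity: Q = 530 − 4(752/13) = 3882/13.
Buyer burden = 752/13 − 716/13 = 36/13; seller burden = 716/13 − 700/13 = 16/13.

Buyers bear 36/13, sellers bear 16/13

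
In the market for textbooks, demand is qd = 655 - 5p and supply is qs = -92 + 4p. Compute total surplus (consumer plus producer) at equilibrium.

Equilibrium: 655 - 5p = -92 + 4p gives p* = 83, q* = 240.
Demand choke price: p = 131; supply starts at p = 23.
CS = ½(131 − 83)(240) = 5760; PS = ½(83 − 23)(240) = 7200.

Total surplus = 12960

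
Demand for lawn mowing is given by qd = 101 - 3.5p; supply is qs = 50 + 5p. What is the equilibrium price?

p* = 6

Set qd = qs: 101 - 3.5p = 50 + 5p.
51 = 8.5p, so p* = 6.
q* = 101 − 3.5(6) = 80.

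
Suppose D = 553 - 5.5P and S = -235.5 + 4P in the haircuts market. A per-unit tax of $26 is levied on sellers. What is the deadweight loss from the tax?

Pre-tax equilibrium: P* = 83, Q* = 96.5.
Tax on sellers shifts supply to S = -235.5 + 4(P − 26) = -339.5 + 4P.
553 - 5.5P = -339.5 + 4P gives buyer price Pb = 1785/19; sellers receive Ps = 1785/19 − 26 = 1291/19.
New quantity: Q = 553 − 5.5(1785/19) = 1379/38.
DWL = ½ × 26 × (96.5 − 1379/38) = 14872/19.

Deadweight loss = 14872/19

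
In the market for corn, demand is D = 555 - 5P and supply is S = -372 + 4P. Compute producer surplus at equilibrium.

Producer surplus = 200

Equilibrium: 555 - 5P = -372 + 4P gives P* = 103, Q* = 40.
Supply starts at P = 93 (where S = 0).
PS = ½(103 − 93)(40) = 200.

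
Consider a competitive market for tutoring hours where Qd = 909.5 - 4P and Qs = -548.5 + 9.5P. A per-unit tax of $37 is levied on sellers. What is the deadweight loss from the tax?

Deadweight loss = 52022/27

Pre-tax equilibrium: P* = 108, Q* = 477.5.
Tax on sellers shifts supply to Qs = -548.5 + 9.5(P − 37) = -900 + 9.5P.
909.5 - 4P = -900 + 9.5P gives buyer price Pb = 3619/27; sellers receive Ps = 3619/27 − 37 = 2620/27.
New quantity: Q = 909.5 − 4(3619/27) = 20161/54.
DWL = ½ × 37 × (477.5 − 20161/54) = 52022/27.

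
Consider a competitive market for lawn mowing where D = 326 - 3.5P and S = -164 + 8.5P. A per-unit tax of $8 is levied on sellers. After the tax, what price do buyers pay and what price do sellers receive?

Buyers pay $46.5, sellers receive $38.5

Pre-tax equilibrium: P* = 245/6, Q* = 2197/12.
Tax on sellers shifts supply to S = -164 + 8.5(P − 8) = -232 + 8.5P.
326 - 3.5P = -232 + 8.5P gives buyer price Pb = 46.5; sellers receive Ps = 46.5 − 8 = 38.5.
New quantity: Q = 326 − 3.5(46.5) = 163.25.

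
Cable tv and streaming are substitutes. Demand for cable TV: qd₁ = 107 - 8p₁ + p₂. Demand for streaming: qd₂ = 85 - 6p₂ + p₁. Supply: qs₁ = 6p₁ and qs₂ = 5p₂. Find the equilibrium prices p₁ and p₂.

Market 1: 107 - 8p₁ + p₂ = 6p₁ → 14p₁ - p₂ = 107.
Market 2: 11p₂ - p₁ = 85.
Eliminating p₂: 11×(1) + 1×(2) gives 153p₁ = 1262, so p₁ = 1262/153.
Back-substitute into (2): p₂ = (85 + 1×1262/153) / 11 = 1297/153.

p₁ = 1262/153, p₂ = 1297/153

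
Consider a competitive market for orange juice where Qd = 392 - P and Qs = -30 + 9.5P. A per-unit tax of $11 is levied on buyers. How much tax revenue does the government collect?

Tax revenue = 26323/7

Pre-tax equilibrium: P* = 844/21, Q* = 7388/21.
Tax on buyers shifts demand to Qd = 392 − 1(P + 11) = 381 - P.
381 - P = -30 + 9.5P gives seller price Ps = 274/7; buyers pay Pb = 274/7 + 11 = 351/7.
New quantity: Q = 392 − 1(351/7) = 2393/7.
Revenue = 11 × 2393/7 = 26323/7.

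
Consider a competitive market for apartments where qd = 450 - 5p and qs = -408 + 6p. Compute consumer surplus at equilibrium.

Consumer surplus = 360

Equilibrium: 450 - 5p = -408 + 6p gives p* = 78, q* = 60.
Demand choke price (qd = 0): p = 90.
CS = ½(90 − 78)(60) = 360.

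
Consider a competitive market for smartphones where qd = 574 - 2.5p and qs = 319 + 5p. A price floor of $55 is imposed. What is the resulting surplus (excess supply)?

Equilibrium price would be p* = 34, so the floor at 55 binds.
At p = 55: qd = 436.5, qs = 594.
Surplus = 594 − 436.5 = 157.5.

Surplus = 157.5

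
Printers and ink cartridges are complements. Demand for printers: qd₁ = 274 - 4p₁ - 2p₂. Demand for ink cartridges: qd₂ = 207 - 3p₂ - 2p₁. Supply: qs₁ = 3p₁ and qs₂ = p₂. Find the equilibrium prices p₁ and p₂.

Market 1: 274 - 4p₁ - 2p₂ = 3p₁ → 7p₁ + 2p₂ = 274.
Market 2: 4p₂ + 2p₁ = 207.
Eliminating p₂: 4×(1) − 2×(2) gives 24p₁ = 682, so p₁ = 341/12.
Back-substitute into (2): p₂ = (207 − 2×341/12) / 4 = 901/24.

p₁ = 341/12, p₂ = 901/24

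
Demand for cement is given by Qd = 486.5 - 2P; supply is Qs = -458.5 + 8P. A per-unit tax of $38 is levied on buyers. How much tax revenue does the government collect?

Tax revenue = 8994.6

Pre-tax equilibrium: P* = 94.5, Q* = 297.5.
Tax on buyers shifts demand to Qd = 486.5 − 2(P + 38) = 410.5 - 2P.
410.5 - 2P = -458.5 + 8P gives seller price Ps = 86.9; buyers pay Pb = 86.9 + 38 = 124.9.
New quantity: Q = 486.5 − 2(124.9) = 236.7.
Revenue = 38 × 236.7 = 8994.6.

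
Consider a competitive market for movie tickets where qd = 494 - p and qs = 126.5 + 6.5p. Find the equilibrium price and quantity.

p* = 49, q* = 445

Set qd = qs: 494 - p = 126.5 + 6.5p.
367.5 = 7.5p, so p* = 49.
q* = 494 − 1(49) = 445.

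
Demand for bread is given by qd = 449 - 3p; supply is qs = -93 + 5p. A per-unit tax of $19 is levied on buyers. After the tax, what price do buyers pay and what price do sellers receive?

Pre-tax equilibrium: p* = 67.75, q* = 245.75.
Tax on buyers shifts demand to qd = 449 − 3(p + 19) = 392 - 3p.
392 - 3p = -93 + 5p gives seller price ps = 60.625; buyers pay pb = 60.625 + 19 = 79.625.
New quantity: q = 449 − 3(79.625) = 210.125.

Buyers pay $79.625, sellers receive $60.625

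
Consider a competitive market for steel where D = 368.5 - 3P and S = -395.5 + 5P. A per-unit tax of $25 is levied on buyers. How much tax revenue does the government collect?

Pre-tax equilibrium: P* = 95.5, Q* = 82.
Tax on buyers shifts demand to D = 368.5 − 3(P + 25) = 293.5 - 3P.
293.5 - 3P = -395.5 + 5P gives seller price Ps = 86.125; buyers pay Pb = 86.125 + 25 = 111.125.
New quantity: Q = 368.5 − 3(111.125) = 35.125.
Revenue = 25 × 35.125 = 878.125.

Tax revenue = 878.125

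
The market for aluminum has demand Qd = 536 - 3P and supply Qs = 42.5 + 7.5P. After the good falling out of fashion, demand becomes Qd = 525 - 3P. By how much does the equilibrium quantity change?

ΔQ = -55/7

Original equilibrium: P* = 47, Q* = 395.
New equilibrium: 525 - 3P = 42.5 + 7.5P, so 482.5 = 10.5P and P' = 965/21; Q' = 525 − 3(965/21) = 2710/7.
Change in quantity: 2710/7 − 395 = -55/7.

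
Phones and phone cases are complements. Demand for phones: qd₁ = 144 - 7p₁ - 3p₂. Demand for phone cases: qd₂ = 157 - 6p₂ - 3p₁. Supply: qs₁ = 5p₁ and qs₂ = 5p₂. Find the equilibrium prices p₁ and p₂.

p₁ = 371/41, p₂ = 484/41

Market 1: 144 - 7p₁ - 3p₂ = 5p₁ → 12p₁ + 3p₂ = 144.
Market 2: 11p₂ + 3p₁ = 157.
Eliminating p₂: 11×(1) − 3×(2) gives 123p₁ = 1113, so p₁ = 371/41.
Back-substitute into (2): p₂ = (157 − 3×371/41) / 11 = 484/41.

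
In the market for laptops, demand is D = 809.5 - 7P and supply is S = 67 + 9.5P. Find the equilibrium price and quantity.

P* = 45, Q* = 494.5

Set D = S: 809.5 - 7P = 67 + 9.5P.
742.5 = 16.5P, so P* = 45.
Q* = 809.5 − 7(45) = 494.5.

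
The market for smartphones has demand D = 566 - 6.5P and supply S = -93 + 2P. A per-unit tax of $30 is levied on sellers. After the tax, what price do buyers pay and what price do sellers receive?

Pre-tax equilibrium: P* = 1318/17, Q* = 1055/17.
Tax on sellers shifts supply to S = -93 + 2(P − 30) = -153 + 2P.
566 - 6.5P = -153 + 2P gives buyer price Pb = 1438/17; sellers receive Ps = 1438/17 − 30 = 928/17.
New quantity: Q = 566 − 6.5(1438/17) = 275/17.

Buyers pay 1438/17, sellers receive 928/17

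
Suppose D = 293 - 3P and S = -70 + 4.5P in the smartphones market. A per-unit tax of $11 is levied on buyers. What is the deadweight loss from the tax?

Pre-tax equilibrium: P* = 48.4, Q* = 147.8.
Tax on buyers shifts demand to D = 293 − 3(P + 11) = 260 - 3P.
260 - 3P = -70 + 4.5P gives seller price Ps = 44; buyers pay Pb = 44 + 11 = 55.
New quantity: Q = 293 − 3(55) = 128.
DWL = ½ × 11 × (147.8 − 128) = 108.9.

Deadweight loss = 108.9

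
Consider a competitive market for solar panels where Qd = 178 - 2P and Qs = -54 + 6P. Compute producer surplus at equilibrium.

Producer surplus = 1200

Equilibrium: 178 - 2P = -54 + 6P gives P* = 29, Q* = 120.
Supply starts at P = 9 (where Qs = 0).
PS = ½(29 − 9)(120) = 1200.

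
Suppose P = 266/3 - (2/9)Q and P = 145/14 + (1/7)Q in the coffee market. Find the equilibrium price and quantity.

P* = 41, Q* = 214.5

Set the two price expressions equal: 266/3 - (2/9)Q = 145/14 + (1/7)Q.
3289/42 = (23/63)Q, so Q* = 214.5.
P* = 266/3 − (2/9)(214.5) = 41.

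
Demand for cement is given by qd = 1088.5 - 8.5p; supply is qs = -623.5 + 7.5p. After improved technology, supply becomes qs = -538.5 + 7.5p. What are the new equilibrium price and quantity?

p' = 101.6875, q' = 224.15625

Original equilibrium: p* = 107, q* = 179.
New equilibrium: 1088.5 - 8.5p = -538.5 + 7.5p, so 1627 = 16p and p' = 101.6875; q' = 1088.5 − 8.5(101.6875) = 224.15625.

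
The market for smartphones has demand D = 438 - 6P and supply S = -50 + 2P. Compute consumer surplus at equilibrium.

Equilibrium: 438 - 6P = -50 + 2P gives P* = 61, Q* = 72.
Demand choke price (D = 0): P = 73.
CS = ½(73 − 61)(72) = 432.

Consumer surplus = 432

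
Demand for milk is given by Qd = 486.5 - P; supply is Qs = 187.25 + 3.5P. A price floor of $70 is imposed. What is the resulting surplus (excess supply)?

Surplus = 15.75

Equilibrium price would be P* = 66.5, so the floor at 70 binds.
At P = 70: Qd = 416.5, Qs = 432.25.
Surplus = 432.25 − 416.5 = 15.75.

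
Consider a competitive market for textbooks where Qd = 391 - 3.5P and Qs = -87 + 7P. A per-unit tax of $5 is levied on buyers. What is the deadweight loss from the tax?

Deadweight loss = 175/6

Pre-tax equilibrium: P* = 956/21, Q* = 695/3.
Tax on buyers shifts demand to Qd = 391 − 3.5(P + 5) = 373.5 - 3.5P.
373.5 - 3.5P = -87 + 7P gives seller price Ps = 307/7; buyers pay Pb = 307/7 + 5 = 342/7.
New quantity: Q = 391 − 3.5(342/7) = 220.
DWL = ½ × 5 × (695/3 − 220) = 175/6.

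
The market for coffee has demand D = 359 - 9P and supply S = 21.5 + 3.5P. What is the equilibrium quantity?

Q* = 116

Set D = S: 359 - 9P = 21.5 + 3.5P.
337.5 = 12.5P, so P* = 27.
Q* = 359 − 9(27) = 116.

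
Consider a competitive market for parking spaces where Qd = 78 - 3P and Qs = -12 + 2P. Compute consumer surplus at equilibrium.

Consumer surplus = 96

Equilibrium: 78 - 3P = -12 + 2P gives P* = 18, Q* = 24.
Demand choke price (Qd = 0): P = 26.
CS = ½(26 − 18)(24) = 96.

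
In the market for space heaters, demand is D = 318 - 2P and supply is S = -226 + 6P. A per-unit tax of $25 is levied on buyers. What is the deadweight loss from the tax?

Pre-tax equilibrium: P* = 68, Q* = 182.
Tax on buyers shifts demand to D = 318 − 2(P + 25) = 268 - 2P.
268 - 2P = -226 + 6P gives seller price Ps = 61.75; buyers pay Pb = 61.75 + 25 = 86.75.
New quantity: Q = 318 − 2(86.75) = 144.5.
DWL = ½ × 25 × (182 − 144.5) = 468.75.

Deadweight loss = 468.75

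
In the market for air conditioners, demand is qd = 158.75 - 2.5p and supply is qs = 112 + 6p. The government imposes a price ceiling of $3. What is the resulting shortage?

Shortage = 21.25

Equilibrium price would be p* = 5.5, so the ceiling at 3 binds.
At p = 3: qd = 158.75 − 2.5(3) = 151.25, qs = 112 + 6(3) = 130.
Shortage = 151.25 − 130 = 21.25.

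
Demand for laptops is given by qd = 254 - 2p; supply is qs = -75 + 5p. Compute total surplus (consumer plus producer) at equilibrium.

Equilibrium: 254 - 2p = -75 + 5p gives p* = 47, q* = 160.
Demand choke price: p = 127; supply starts at p = 15.
CS = ½(127 − 47)(160) = 6400; PS = ½(47 − 15)(160) = 2560.

Total surplus = 8960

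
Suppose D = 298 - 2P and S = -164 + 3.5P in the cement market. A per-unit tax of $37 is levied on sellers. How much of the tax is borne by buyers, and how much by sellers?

Pre-tax equilibrium: P* = 84, Q* = 130.
Tax on sellers shifts supply to S = -164 + 3.5(P − 37) = -293.5 + 3.5P.
298 - 2P = -293.5 + 3.5P gives buyer price Pb = 1183/11; sellers receive Ps = 1183/11 − 37 = 776/11.
New quantity: Q = 298 − 2(1183/11) = 912/11.
Buyer burden = 1183/11 − 84 = 259/11; seller burden = 84 − 776/11 = 148/11.

Buyers bear 259/11, sellers bear 148/11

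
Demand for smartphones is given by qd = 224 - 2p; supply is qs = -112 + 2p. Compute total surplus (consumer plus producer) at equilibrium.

Total surplus = 1568

Equilibrium: 224 - 2p = -112 + 2p gives p* = 84, q* = 56.
Demand choke price: p = 112; supply starts at p = 56.
CS = ½(112 − 84)(56) = 784; PS = ½(84 − 56)(56) = 784.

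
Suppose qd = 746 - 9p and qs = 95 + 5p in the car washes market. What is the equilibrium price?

Set qd = qs: 746 - 9p = 95 + 5p.
651 = 14p, so p* = 46.5.
q* = 746 − 9(46.5) = 327.5.

p* = 46.5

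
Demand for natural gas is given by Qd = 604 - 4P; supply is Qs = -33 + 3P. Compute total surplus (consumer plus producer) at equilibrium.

Total surplus = 16800

Equilibrium: 604 - 4P = -33 + 3P gives P* = 91, Q* = 240.
Demand choke price: P = 151; supply starts at P = 11.
CS = ½(151 − 91)(240) = 7200; PS = ½(91 − 11)(240) = 9600.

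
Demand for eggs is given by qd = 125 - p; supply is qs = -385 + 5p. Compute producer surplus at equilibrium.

Equilibrium: 125 - p = -385 + 5p gives p* = 85, q* = 40.
Supply starts at p = 77 (where qs = 0).
PS = ½(85 − 77)(40) = 160.

Producer surplus = 160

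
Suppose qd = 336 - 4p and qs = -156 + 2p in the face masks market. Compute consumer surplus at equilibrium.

Consumer surplus = 8

Equilibrium: 336 - 4p = -156 + 2p gives p* = 82, q* = 8.
Demand choke price (qd = 0): p = 84.
CS = ½(84 − 82)(8) = 8.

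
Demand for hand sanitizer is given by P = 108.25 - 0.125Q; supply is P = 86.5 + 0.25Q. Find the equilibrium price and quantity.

P* = 101, Q* = 58

Set the two price expressions equal: 108.25 - 0.125Q = 86.5 + 0.25Q.
21.75 = 0.375Q, so Q* = 58.
P* = 108.25 − (0.125)(58) = 101.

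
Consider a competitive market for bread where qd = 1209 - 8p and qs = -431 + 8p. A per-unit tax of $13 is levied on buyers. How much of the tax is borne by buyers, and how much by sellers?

Buyers bear $6.5, sellers bear $6.5

Pre-tax equilibrium: p* = 102.5, q* = 389.
Tax on buyers shifts demand to qd = 1209 − 8(p + 13) = 1105 - 8p.
1105 - 8p = -431 + 8p gives seller price ps = 96; buyers pay pb = 96 + 13 = 109.
New quantity: q = 1209 − 8(109) = 337.
Buyer burden = 109 − 102.5 = 6.5; seller burden = 102.5 − 96 = 6.5.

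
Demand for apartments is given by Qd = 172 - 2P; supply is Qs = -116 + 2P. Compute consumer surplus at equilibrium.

Equilibrium: 172 - 2P = -116 + 2P gives P* = 72, Q* = 28.
Demand choke price (Qd = 0): P = 86.
CS = ½(86 − 72)(28) = 196.

Consumer surplus = 196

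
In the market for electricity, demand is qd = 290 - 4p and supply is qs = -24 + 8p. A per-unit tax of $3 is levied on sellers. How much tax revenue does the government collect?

Tax revenue = 532

Pre-tax equilibrium: p* = 157/6, q* = 556/3.
Tax on sellers shifts supply to qs = -24 + 8(p − 3) = -48 + 8p.
290 - 4p = -48 + 8p gives buyer price pb = 169/6; sellers receive ps = 169/6 − 3 = 151/6.
New quantity: q = 290 − 4(169/6) = 532/3.
Revenue = 3 × 532/3 = 532.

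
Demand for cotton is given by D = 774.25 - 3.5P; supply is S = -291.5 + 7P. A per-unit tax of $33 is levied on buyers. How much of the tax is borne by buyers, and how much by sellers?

Pre-tax equilibrium: P* = 101.5, Q* = 419.
Tax on buyers shifts demand to D = 774.25 − 3.5(P + 33) = 658.75 - 3.5P.
658.75 - 3.5P = -291.5 + 7P gives seller price Ps = 90.5; buyers pay Pb = 90.5 + 33 = 123.5.
New quantity: Q = 774.25 − 3.5(123.5) = 342.
Buyer burden = 123.5 − 101.5 = 22; seller burden = 101.5 − 90.5 = 11.

Buyers bear $22, sellers bear $11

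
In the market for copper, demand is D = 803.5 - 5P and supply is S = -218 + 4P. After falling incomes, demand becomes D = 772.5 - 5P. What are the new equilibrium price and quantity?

P' = 1981/18, Q' = 2000/9

Original equilibrium: P* = 113.5, Q* = 236.
New equilibrium: 772.5 - 5P = -218 + 4P, so 990.5 = 9P and P' = 1981/18; Q' = 772.5 − 5(1981/18) = 2000/9.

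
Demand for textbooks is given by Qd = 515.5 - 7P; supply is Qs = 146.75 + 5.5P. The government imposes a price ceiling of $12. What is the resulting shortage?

Equilibrium price would be P* = 29.5, so the ceiling at 12 binds.
At P = 12: Qd = 515.5 − 7(12) = 431.5, Qs = 146.75 + 5.5(12) = 212.75.
Shortage = 431.5 − 212.75 = 218.75.

Shortage = 218.75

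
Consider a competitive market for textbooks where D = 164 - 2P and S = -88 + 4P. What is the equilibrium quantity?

Set D = S: 164 - 2P = -88 + 4P.
252 = 6P, so P* = 42.
Q* = 164 − 2(42) = 80.

Q* = 80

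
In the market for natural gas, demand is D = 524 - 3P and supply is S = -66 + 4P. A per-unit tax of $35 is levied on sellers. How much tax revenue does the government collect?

Tax revenue = 7390

Pre-tax equilibrium: P* = 590/7, Q* = 1898/7.
Tax on sellers shifts supply to S = -66 + 4(P − 35) = -206 + 4P.
524 - 3P = -206 + 4P gives buyer price Pb = 730/7; sellers receive Ps = 730/7 − 35 = 485/7.
New quantity: Q = 524 − 3(730/7) = 1478/7.
Revenue = 35 × 1478/7 = 7390.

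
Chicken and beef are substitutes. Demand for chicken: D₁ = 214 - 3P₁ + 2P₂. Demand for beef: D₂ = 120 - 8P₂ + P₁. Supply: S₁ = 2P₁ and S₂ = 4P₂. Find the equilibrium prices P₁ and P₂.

P₁ = 1404/29, P₂ = 407/29

Market 1: 214 - 3P₁ + 2P₂ = 2P₁ → 5P₁ - 2P₂ = 214.
Market 2: 12P₂ - P₁ = 120.
Eliminating P₂: 12×(1) + 2×(2) gives 58P₁ = 2808, so P₁ = 1404/29.
Back-substitute into (2): P₂ = (120 + 1×1404/29) / 12 = 407/29.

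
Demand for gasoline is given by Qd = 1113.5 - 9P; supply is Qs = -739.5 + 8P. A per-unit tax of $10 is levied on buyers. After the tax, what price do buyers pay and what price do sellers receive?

Buyers pay 1933/17, sellers receive 1763/17

Pre-tax equilibrium: P* = 109, Q* = 132.5.
Tax on buyers shifts demand to Qd = 1113.5 − 9(P + 10) = 1023.5 - 9P.
1023.5 - 9P = -739.5 + 8P gives seller price Ps = 1763/17; buyers pay Pb = 1763/17 + 10 = 1933/17.
New quantity: Q = 1113.5 − 9(1933/17) = 3065/34.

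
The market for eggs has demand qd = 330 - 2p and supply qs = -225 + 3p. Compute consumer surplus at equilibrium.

Equilibrium: 330 - 2p = -225 + 3p gives p* = 111, q* = 108.
Demand choke price (qd = 0): p = 165.
CS = ½(165 − 111)(108) = 2916.

Consumer surplus = 2916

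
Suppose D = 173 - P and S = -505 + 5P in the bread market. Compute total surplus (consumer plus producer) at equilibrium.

Equilibrium: 173 - P = -505 + 5P gives P* = 113, Q* = 60.
Demand choke price: P = 173; supply starts at P = 101.
CS = ½(173 − 113)(60) = 1800; PS = ½(113 − 101)(60) = 360.

Total surplus = 2160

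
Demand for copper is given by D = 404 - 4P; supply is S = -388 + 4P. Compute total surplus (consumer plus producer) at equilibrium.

Equilibrium: 404 - 4P = -388 + 4P gives P* = 99, Q* = 8.
Demand choke price: P = 101; supply starts at P = 97.
CS = ½(101 − 99)(8) = 8; PS = ½(99 − 97)(8) = 8.

Total surplus = 16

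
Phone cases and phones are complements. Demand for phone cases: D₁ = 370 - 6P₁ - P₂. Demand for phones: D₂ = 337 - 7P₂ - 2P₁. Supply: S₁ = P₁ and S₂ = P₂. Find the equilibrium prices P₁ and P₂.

Market 1: 370 - 6P₁ - P₂ = P₁ → 7P₁ + P₂ = 370.
Market 2: 8P₂ + 2P₁ = 337.
Eliminating P₂: 8×(1) − 1×(2) gives 54P₁ = 2623, so P₁ = 2623/54.
Back-substitute into (2): P₂ = (337 − 2×2623/54) / 8 = 1619/54.

P₁ = 2623/54, P₂ = 1619/54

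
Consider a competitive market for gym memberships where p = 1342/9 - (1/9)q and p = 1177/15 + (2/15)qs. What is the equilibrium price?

Set the two price expressions equal: 1342/9 - (1/9)q = 1177/15 + (2/15)q.
3179/45 = (11/45)q, so q* = 289.
p* = 1342/9 − (1/9)(289) = 117.

p* = 117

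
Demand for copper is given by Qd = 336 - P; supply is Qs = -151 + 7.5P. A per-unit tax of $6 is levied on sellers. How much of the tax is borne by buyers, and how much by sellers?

Buyers bear 90/17, sellers bear 12/17

Pre-tax equilibrium: P* = 974/17, Q* = 4738/17.
Tax on sellers shifts supply to Qs = -151 + 7.5(P − 6) = -196 + 7.5P.
336 - P = -196 + 7.5P gives buyer price Pb = 1064/17; sellers receive Ps = 1064/17 − 6 = 962/17.
New quantity: Q = 336 − 1(1064/17) = 4648/17.
Buyer burden = 1064/17 − 974/17 = 90/17; seller burden = 974/17 − 962/17 = 12/17.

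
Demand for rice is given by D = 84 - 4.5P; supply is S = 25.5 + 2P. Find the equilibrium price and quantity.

Set D = S: 84 - 4.5P = 25.5 + 2P.
58.5 = 6.5P, so P* = 9.
Q* = 84 − 4.5(9) = 43.5.

P* = 9, Q* = 43.5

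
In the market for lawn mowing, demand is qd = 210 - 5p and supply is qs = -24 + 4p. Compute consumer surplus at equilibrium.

Consumer surplus = 640

Equilibrium: 210 - 5p = -24 + 4p gives p* = 26, q* = 80.
Demand choke price (qd = 0): p = 42.
CS = ½(42 − 26)(80) = 640.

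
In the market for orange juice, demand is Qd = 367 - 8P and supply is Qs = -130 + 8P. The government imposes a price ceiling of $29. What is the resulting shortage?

Shortage = 33

Equilibrium price would be P* = 31.0625, so the ceiling at 29 binds.
At P = 29: Qd = 367 − 8(29) = 135, Qs = -130 + 8(29) = 102.
Shortage = 135 − 102 = 33.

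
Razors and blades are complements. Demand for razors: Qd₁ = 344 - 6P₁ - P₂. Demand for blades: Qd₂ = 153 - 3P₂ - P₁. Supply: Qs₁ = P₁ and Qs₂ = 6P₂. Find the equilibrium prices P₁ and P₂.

P₁ = 2943/62, P₂ = 727/62

Market 1: 344 - 6P₁ - P₂ = P₁ → 7P₁ + P₂ = 344.
Market 2: 9P₂ + P₁ = 153.
Eliminating P₂: 9×(1) − 1×(2) gives 62P₁ = 2943, so P₁ = 2943/62.
Back-substitute into (2): P₂ = (153 − 1×2943/62) / 9 = 727/62.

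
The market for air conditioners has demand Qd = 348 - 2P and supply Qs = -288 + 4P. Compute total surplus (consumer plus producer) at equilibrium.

Total surplus = 6936

Equilibrium: 348 - 2P = -288 + 4P gives P* = 106, Q* = 136.
Demand choke price: P = 174; supply starts at P = 72.
CS = ½(174 − 106)(136) = 4624; PS = ½(106 − 72)(136) = 2312.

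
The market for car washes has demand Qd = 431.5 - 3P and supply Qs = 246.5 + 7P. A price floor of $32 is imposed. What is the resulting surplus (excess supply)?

Equilibrium price would be P* = 18.5, so the floor at 32 binds.
At P = 32: Qd = 335.5, Qs = 470.5.
Surplus = 470.5 − 335.5 = 135.

Surplus = 135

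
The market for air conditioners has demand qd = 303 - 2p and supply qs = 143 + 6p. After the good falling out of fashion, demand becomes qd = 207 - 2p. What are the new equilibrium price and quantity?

Original equilibrium: p* = 20, q* = 263.
New equilibrium: 207 - 2p = 143 + 6p, so 64 = 8p and p' = 8; q' = 207 − 2(8) = 191.

p' = 8, q' = 191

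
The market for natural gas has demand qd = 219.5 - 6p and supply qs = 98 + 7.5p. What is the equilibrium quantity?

Set qd = qs: 219.5 - 6p = 98 + 7.5p.
121.5 = 13.5p, so p* = 9.
q* = 219.5 − 6(9) = 165.5.

q* = 165.5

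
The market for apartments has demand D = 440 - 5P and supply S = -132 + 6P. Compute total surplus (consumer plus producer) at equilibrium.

Equilibrium: 440 - 5P = -132 + 6P gives P* = 52, Q* = 180.
Demand choke price: P = 88; supply starts at P = 22.
CS = ½(88 − 52)(180) = 3240; PS = ½(52 − 22)(180) = 2700.

Total surplus = 5940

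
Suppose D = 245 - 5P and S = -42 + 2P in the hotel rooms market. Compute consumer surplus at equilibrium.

Equilibrium: 245 - 5P = -42 + 2P gives P* = 41, Q* = 40.
Demand choke price (D = 0): P = 49.
CS = ½(49 − 41)(40) = 160.

Consumer surplus = 160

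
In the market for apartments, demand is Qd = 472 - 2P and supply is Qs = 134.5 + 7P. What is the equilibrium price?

Set Qd = Qs: 472 - 2P = 134.5 + 7P.
337.5 = 9P, so P* = 37.5.
Q* = 472 − 2(37.5) = 397.

P* = 37.5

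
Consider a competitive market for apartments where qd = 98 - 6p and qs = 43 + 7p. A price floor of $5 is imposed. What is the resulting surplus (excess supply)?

Equilibrium price would be p* = 55/13, so the floor at 5 binds.
At p = 5: qd = 68, qs = 78.
Surplus = 78 − 68 = 10.

Surplus = 10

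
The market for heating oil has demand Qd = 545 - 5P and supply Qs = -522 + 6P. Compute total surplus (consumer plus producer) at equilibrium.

Total surplus = 660

Equilibrium: 545 - 5P = -522 + 6P gives P* = 97, Q* = 60.
Demand choke price: P = 109; supply starts at P = 87.
CS = ½(109 − 97)(60) = 360; PS = ½(97 − 87)(60) = 300.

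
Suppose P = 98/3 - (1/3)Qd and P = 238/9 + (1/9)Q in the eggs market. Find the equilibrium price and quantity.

P* = 28, Q* = 14

Set the two price expressions equal: 98/3 - (1/3)Q = 238/9 + (1/9)Q.
56/9 = (4/9)Q, so Q* = 14.
P* = 98/3 − (1/3)(14) = 28.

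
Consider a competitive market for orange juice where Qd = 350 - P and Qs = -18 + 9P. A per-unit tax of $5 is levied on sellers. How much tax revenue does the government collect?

Tax revenue = 1543.5

Pre-tax equilibrium: P* = 36.8, Q* = 313.2.
Tax on sellers shifts supply to Qs = -18 + 9(P − 5) = -63 + 9P.
350 - P = -63 + 9P gives buyer price Pb = 41.3; sellers receive Ps = 41.3 − 5 = 36.3.
New quantity: Q = 350 − 1(41.3) = 308.7.
Revenue = 5 × 308.7 = 1543.5.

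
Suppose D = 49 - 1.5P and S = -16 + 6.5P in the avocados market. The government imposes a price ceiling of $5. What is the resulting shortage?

Equilibrium price would be P* = 8.125, so the ceiling at 5 binds.
At P = 5: D = 49 − 1.5(5) = 41.5, S = -16 + 6.5(5) = 16.5.
Shortage = 41.5 − 16.5 = 25.

Shortage = 25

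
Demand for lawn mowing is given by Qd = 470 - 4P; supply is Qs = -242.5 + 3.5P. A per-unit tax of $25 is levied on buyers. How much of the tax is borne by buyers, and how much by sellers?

Pre-tax equilibrium: P* = 95, Q* = 90.
Tax on buyers shifts demand to Qd = 470 − 4(P + 25) = 370 - 4P.
370 - 4P = -242.5 + 3.5P gives seller price Ps = 245/3; buyers pay Pb = 245/3 + 25 = 320/3.
New quantity: Q = 470 − 4(320/3) = 130/3.
Buyer burden = 320/3 − 95 = 35/3; seller burden = 95 − 245/3 = 40/3.

Buyers bear 35/3, sellers bear 40/3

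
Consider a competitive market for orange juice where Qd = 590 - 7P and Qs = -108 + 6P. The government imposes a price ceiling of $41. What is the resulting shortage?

Equilibrium price would be P* = 698/13, so the ceiling at 41 binds.
At P = 41: Qd = 590 − 7(41) = 303, Qs = -108 + 6(41) = 138.
Shortage = 303 − 138 = 165.

Shortage = 165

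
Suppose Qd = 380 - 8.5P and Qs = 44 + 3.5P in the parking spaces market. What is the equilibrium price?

P* = 28

Set Qd = Qs: 380 - 8.5P = 44 + 3.5P.
336 = 12P, so P* = 28.
Q* = 380 − 8.5(28) = 142.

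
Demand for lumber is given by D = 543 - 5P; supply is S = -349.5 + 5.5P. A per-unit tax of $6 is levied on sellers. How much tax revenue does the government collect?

Pre-tax equilibrium: P* = 85, Q* = 118.
Tax on sellers shifts supply to S = -349.5 + 5.5(P − 6) = -382.5 + 5.5P.
543 - 5P = -382.5 + 5.5P gives buyer price Pb = 617/7; sellers receive Ps = 617/7 − 6 = 575/7.
New quantity: Q = 543 − 5(617/7) = 716/7.
Revenue = 6 × 716/7 = 4296/7.

Tax revenue = 4296/7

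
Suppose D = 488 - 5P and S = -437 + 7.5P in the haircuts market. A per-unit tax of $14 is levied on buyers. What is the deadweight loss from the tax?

Pre-tax equilibrium: P* = 74, Q* = 118.
Tax on buyers shifts demand to D = 488 − 5(P + 14) = 418 - 5P.
418 - 5P = -437 + 7.5P gives seller price Ps = 68.4; buyers pay Pb = 68.4 + 14 = 82.4.
New quantity: Q = 488 − 5(82.4) = 76.
DWL = ½ × 14 × (118 − 76) = 294.

Deadweight loss = 294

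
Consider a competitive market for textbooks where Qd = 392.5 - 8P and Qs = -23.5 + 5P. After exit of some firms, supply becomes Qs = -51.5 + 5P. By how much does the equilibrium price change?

Original equilibrium: P* = 32, Q* = 136.5.
New equilibrium: 392.5 - 8P = -51.5 + 5P, so 444 = 13P and P' = 444/13; Q' = 392.5 − 8(444/13) = 3101/26.
Change in price: 444/13 − 32 = 28/13.

ΔP = 28/13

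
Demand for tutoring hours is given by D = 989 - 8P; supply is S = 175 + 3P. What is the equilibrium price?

P* = 74

Set D = S: 989 - 8P = 175 + 3P.
814 = 11P, so P* = 74.
Q* = 989 − 8(74) = 397.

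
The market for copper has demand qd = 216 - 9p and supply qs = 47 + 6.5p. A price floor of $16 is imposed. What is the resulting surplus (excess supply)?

Equilibrium price would be p* = 338/31, so the floor at 16 binds.
At p = 16: qd = 72, qs = 151.
Surplus = 151 − 72 = 79.

Surplus = 79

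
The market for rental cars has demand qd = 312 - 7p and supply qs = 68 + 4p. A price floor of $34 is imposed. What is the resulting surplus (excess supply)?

Equilibrium price would be p* = 244/11, so the floor at 34 binds.
At p = 34: qd = 74, qs = 204.
Surplus = 204 − 74 = 130.

Surplus = 130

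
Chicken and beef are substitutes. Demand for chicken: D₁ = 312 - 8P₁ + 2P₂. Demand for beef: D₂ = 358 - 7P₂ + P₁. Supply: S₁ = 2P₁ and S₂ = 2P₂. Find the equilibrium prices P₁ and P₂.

P₁ = 881/22, P₂ = 973/22

Market 1: 312 - 8P₁ + 2P₂ = 2P₁ → 10P₁ - 2P₂ = 312.
Market 2: 9P₂ - P₁ = 358.
Eliminating P₂: 9×(1) + 2×(2) gives 88P₁ = 3524, so P₁ = 881/22.
Back-substitute into (2): P₂ = (358 + 1×881/22) / 9 = 973/22.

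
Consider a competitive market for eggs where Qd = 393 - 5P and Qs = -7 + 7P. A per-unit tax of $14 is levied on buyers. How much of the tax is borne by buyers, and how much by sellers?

Pre-tax equilibrium: P* = 100/3, Q* = 679/3.
Tax on buyers shifts demand to Qd = 393 − 5(P + 14) = 323 - 5P.
323 - 5P = -7 + 7P gives seller price Ps = 27.5; buyers pay Pb = 27.5 + 14 = 41.5.
New quantity: Q = 393 − 5(41.5) = 185.5.
Buyer burden = 41.5 − 100/3 = 49/6; seller burden = 100/3 − 27.5 = 35/6.

Buyers bear 49/6, sellers bear 35/6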